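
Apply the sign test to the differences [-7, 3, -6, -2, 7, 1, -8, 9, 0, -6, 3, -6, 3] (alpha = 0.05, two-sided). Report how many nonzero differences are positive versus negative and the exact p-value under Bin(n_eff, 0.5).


Step 1: Discard zero differences. Original n = 13; n_eff = number of nonzero differences = 12.
Nonzero differences (with sign): -7, +3, -6, -2, +7, +1, -8, +9, -6, +3, -6, +3
Step 2: Count signs: positive = 6, negative = 6.
Step 3: Under H0: P(positive) = 0.5, so the number of positives S ~ Bin(12, 0.5).
Step 4: Two-sided exact p-value = sum of Bin(12,0.5) probabilities at or below the observed probability = 1.000000.
Step 5: alpha = 0.05. fail to reject H0.

n_eff = 12, pos = 6, neg = 6, p = 1.000000, fail to reject H0.


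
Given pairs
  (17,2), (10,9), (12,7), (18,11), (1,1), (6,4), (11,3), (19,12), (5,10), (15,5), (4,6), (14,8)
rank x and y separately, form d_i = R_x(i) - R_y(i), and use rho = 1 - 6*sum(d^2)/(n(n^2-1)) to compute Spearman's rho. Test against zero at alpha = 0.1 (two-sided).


Step 1: Rank x and y separately (midranks; no ties here).
rank(x): 17->10, 10->5, 12->7, 18->11, 1->1, 6->4, 11->6, 19->12, 5->3, 15->9, 4->2, 14->8
rank(y): 2->2, 9->9, 7->7, 11->11, 1->1, 4->4, 3->3, 12->12, 10->10, 5->5, 6->6, 8->8
Step 2: d_i = R_x(i) - R_y(i); compute d_i^2.
  (10-2)^2=64, (5-9)^2=16, (7-7)^2=0, (11-11)^2=0, (1-1)^2=0, (4-4)^2=0, (6-3)^2=9, (12-12)^2=0, (3-10)^2=49, (9-5)^2=16, (2-6)^2=16, (8-8)^2=0
sum(d^2) = 170.
Step 3: rho = 1 - 6*170 / (12*(12^2 - 1)) = 1 - 1020/1716 = 0.405594.
Step 4: Under H0, t = rho * sqrt((n-2)/(1-rho^2)) = 1.4032 ~ t(10).
Step 5: Two-sided p-value from the t-distribution with 10 df = 0.190836.
Step 6: alpha = 0.1. fail to reject H0.

rho = 0.4056, p = 0.190836, fail to reject H0 at alpha = 0.1.


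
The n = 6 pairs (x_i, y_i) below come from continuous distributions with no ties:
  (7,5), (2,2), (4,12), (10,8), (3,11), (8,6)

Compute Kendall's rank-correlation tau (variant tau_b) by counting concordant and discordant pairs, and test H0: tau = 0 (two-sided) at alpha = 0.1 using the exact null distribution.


Step 1: Enumerate the 15 unordered pairs (i,j) with i<j and classify each by sign(x_j-x_i) * sign(y_j-y_i).
  (1,2):dx=-5,dy=-3->C; (1,3):dx=-3,dy=+7->D; (1,4):dx=+3,dy=+3->C; (1,5):dx=-4,dy=+6->D
  (1,6):dx=+1,dy=+1->C; (2,3):dx=+2,dy=+10->C; (2,4):dx=+8,dy=+6->C; (2,5):dx=+1,dy=+9->C
  (2,6):dx=+6,dy=+4->C; (3,4):dx=+6,dy=-4->D; (3,5):dx=-1,dy=-1->C; (3,6):dx=+4,dy=-6->D
  (4,5):dx=-7,dy=+3->D; (4,6):dx=-2,dy=-2->C; (5,6):dx=+5,dy=-5->D
Step 2: C = 9, D = 6, total pairs = 15.
Step 3: tau = (C - D)/(n(n-1)/2) = (9 - 6)/15 = 0.200000.
Step 4: Exact two-sided p-value (enumerate n! = 720 permutations of y under H0): p = 0.719444.
Step 5: alpha = 0.1. fail to reject H0.

tau_b = 0.2000 (C=9, D=6), p = 0.719444, fail to reject H0.


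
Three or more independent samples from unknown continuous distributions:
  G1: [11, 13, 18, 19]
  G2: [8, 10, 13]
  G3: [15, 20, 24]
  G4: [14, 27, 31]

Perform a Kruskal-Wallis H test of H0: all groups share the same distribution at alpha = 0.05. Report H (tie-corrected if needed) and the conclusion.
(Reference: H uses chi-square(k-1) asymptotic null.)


Step 1: Combine all N = 13 observations and assign midranks.
sorted (value, group, rank): (8,G2,1), (10,G2,2), (11,G1,3), (13,G1,4.5), (13,G2,4.5), (14,G4,6), (15,G3,7), (18,G1,8), (19,G1,9), (20,G3,10), (24,G3,11), (27,G4,12), (31,G4,13)
Step 2: Sum ranks within each group.
R_1 = 24.5 (n_1 = 4)
R_2 = 7.5 (n_2 = 3)
R_3 = 28 (n_3 = 3)
R_4 = 31 (n_4 = 3)
Step 3: H = 12/(N(N+1)) * sum(R_i^2/n_i) - 3(N+1)
     = 12/(13*14) * (24.5^2/4 + 7.5^2/3 + 28^2/3 + 31^2/3) - 3*14
     = 0.065934 * 750.479 - 42
     = 7.482143.
Step 4: Ties present; correction factor C = 1 - 6/(13^3 - 13) = 0.997253. Corrected H = 7.482143 / 0.997253 = 7.502755.
Step 5: Under H0, H ~ chi^2(3); p-value = 0.057488.
Step 6: alpha = 0.05. fail to reject H0.

H = 7.5028, df = 3, p = 0.057488, fail to reject H0.


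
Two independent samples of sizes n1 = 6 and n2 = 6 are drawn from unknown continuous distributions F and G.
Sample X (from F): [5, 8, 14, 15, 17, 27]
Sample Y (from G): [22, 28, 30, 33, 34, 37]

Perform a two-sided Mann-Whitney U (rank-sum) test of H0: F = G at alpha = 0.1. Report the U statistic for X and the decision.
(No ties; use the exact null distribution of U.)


Step 1: Combine and sort all 12 observations; assign midranks.
sorted (value, group): (5,X), (8,X), (14,X), (15,X), (17,X), (22,Y), (27,X), (28,Y), (30,Y), (33,Y), (34,Y), (37,Y)
ranks: 5->1, 8->2, 14->3, 15->4, 17->5, 22->6, 27->7, 28->8, 30->9, 33->10, 34->11, 37->12
Step 2: Rank sum for X: R1 = 1 + 2 + 3 + 4 + 5 + 7 = 22.
Step 3: U_X = R1 - n1(n1+1)/2 = 22 - 6*7/2 = 22 - 21 = 1.
       U_Y = n1*n2 - U_X = 36 - 1 = 35.
Step 4: No ties, so the exact null distribution of U (based on enumerating the C(12,6) = 924 equally likely rank assignments) gives the two-sided p-value.
Step 5: p-value = 0.004329; compare to alpha = 0.1. reject H0.

U_X = 1, p = 0.004329, reject H0 at alpha = 0.1.


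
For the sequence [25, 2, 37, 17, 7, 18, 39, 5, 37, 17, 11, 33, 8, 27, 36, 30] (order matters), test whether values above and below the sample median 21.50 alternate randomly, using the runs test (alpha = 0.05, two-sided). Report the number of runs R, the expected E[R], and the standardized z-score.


Step 1: Compute median = 21.50; label A = above, B = below.
Labels in order: ABABBBABABBABAAA  (n_A = 8, n_B = 8)
Step 2: Count runs R = 11.
Step 3: Under H0 (random ordering), E[R] = 2*n_A*n_B/(n_A+n_B) + 1 = 2*8*8/16 + 1 = 9.0000.
        Var[R] = 2*n_A*n_B*(2*n_A*n_B - n_A - n_B) / ((n_A+n_B)^2 * (n_A+n_B-1)) = 14336/3840 = 3.7333.
        SD[R] = 1.9322.
Step 4: Continuity-corrected z = (R - 0.5 - E[R]) / SD[R] = (11 - 0.5 - 9.0000) / 1.9322 = 0.7763.
Step 5: Two-sided p-value via normal approximation = 2*(1 - Phi(|z|)) = 0.437558.
Step 6: alpha = 0.05. fail to reject H0.

R = 11, z = 0.7763, p = 0.437558, fail to reject H0.


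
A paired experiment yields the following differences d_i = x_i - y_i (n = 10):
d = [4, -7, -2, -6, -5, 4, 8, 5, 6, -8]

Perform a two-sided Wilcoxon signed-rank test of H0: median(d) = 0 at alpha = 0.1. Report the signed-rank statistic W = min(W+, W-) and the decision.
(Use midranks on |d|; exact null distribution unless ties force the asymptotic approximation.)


Step 1: Drop any zero differences (none here) and take |d_i|.
|d| = [4, 7, 2, 6, 5, 4, 8, 5, 6, 8]
Step 2: Midrank |d_i| (ties get averaged ranks).
ranks: |4|->2.5, |7|->8, |2|->1, |6|->6.5, |5|->4.5, |4|->2.5, |8|->9.5, |5|->4.5, |6|->6.5, |8|->9.5
Step 3: Attach original signs; sum ranks with positive sign and with negative sign.
W+ = 2.5 + 2.5 + 9.5 + 4.5 + 6.5 = 25.5
W- = 8 + 1 + 6.5 + 4.5 + 9.5 = 29.5
(Check: W+ + W- = 55 should equal n(n+1)/2 = 55.)
Step 4: Test statistic W = min(W+, W-) = 25.5.
Step 5: Ties in |d|, so use the tie-corrected normal approximation.
        E[W] = n(n+1)/4 = 10*11/4 = 27.5.
        Tie groups: |d|=4 (t=2), |d|=5 (t=2), |d|=6 (t=2), |d|=8 (t=2); sum(t^3 - t) = 24.
        Var[W] = n(n+1)(2n+1)/24 - sum(t^3-t)/48 = 2310/24 - 24/48 = 95.75.
        z = (W - E[W]) / sqrt(Var[W]) = (25.5 - 27.5) / 9.7852 = -0.2044.
        Two-sided p = 2*Phi(z) = 0.838048.
Step 6: alpha = 0.1. fail to reject H0.

W+ = 25.5, W- = 29.5, W = min = 25.5, p = 0.838048, fail to reject H0.


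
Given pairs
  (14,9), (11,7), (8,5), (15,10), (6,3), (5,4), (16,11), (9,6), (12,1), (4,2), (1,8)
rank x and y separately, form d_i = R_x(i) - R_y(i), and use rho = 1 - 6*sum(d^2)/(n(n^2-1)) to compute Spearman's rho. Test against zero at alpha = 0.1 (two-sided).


Step 1: Rank x and y separately (midranks; no ties here).
rank(x): 14->9, 11->7, 8->5, 15->10, 6->4, 5->3, 16->11, 9->6, 12->8, 4->2, 1->1
rank(y): 9->9, 7->7, 5->5, 10->10, 3->3, 4->4, 11->11, 6->6, 1->1, 2->2, 8->8
Step 2: d_i = R_x(i) - R_y(i); compute d_i^2.
  (9-9)^2=0, (7-7)^2=0, (5-5)^2=0, (10-10)^2=0, (4-3)^2=1, (3-4)^2=1, (11-11)^2=0, (6-6)^2=0, (8-1)^2=49, (2-2)^2=0, (1-8)^2=49
sum(d^2) = 100.
Step 3: rho = 1 - 6*100 / (11*(11^2 - 1)) = 1 - 600/1320 = 0.545455.
Step 4: Under H0, t = rho * sqrt((n-2)/(1-rho^2)) = 1.9524 ~ t(9).
Step 5: Two-sided p-value from the t-distribution with 9 df = 0.082651.
Step 6: alpha = 0.1. reject H0.

rho = 0.5455, p = 0.082651, reject H0 at alpha = 0.1.


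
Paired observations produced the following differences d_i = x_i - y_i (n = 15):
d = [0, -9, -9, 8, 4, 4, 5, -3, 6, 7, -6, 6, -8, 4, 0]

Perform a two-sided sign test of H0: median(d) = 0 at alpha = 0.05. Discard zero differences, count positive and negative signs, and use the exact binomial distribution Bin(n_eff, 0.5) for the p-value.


Step 1: Discard zero differences. Original n = 15; n_eff = number of nonzero differences = 13.
Nonzero differences (with sign): -9, -9, +8, +4, +4, +5, -3, +6, +7, -6, +6, -8, +4
Step 2: Count signs: positive = 8, negative = 5.
Step 3: Under H0: P(positive) = 0.5, so the number of positives S ~ Bin(13, 0.5).
Step 4: Two-sided exact p-value = sum of Bin(13,0.5) probabilities at or below the observed probability = 0.581055.
Step 5: alpha = 0.05. fail to reject H0.

n_eff = 13, pos = 8, neg = 5, p = 0.581055, fail to reject H0.


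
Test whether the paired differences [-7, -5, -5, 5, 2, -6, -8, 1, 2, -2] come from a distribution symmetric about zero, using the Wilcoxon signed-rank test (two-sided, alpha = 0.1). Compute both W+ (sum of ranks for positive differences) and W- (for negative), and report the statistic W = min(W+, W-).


Step 1: Drop any zero differences (none here) and take |d_i|.
|d| = [7, 5, 5, 5, 2, 6, 8, 1, 2, 2]
Step 2: Midrank |d_i| (ties get averaged ranks).
ranks: |7|->9, |5|->6, |5|->6, |5|->6, |2|->3, |6|->8, |8|->10, |1|->1, |2|->3, |2|->3
Step 3: Attach original signs; sum ranks with positive sign and with negative sign.
W+ = 6 + 3 + 1 + 3 = 13
W- = 9 + 6 + 6 + 8 + 10 + 3 = 42
(Check: W+ + W- = 55 should equal n(n+1)/2 = 55.)
Step 4: Test statistic W = min(W+, W-) = 13.
Step 5: Ties in |d|, so use the tie-corrected normal approximation.
        E[W] = n(n+1)/4 = 10*11/4 = 27.5.
        Tie groups: |d|=2 (t=3), |d|=5 (t=3); sum(t^3 - t) = 48.
        Var[W] = n(n+1)(2n+1)/24 - sum(t^3-t)/48 = 2310/24 - 48/48 = 95.25.
        z = (W - E[W]) / sqrt(Var[W]) = (13 - 27.5) / 9.7596 = -1.4857.
        Two-sided p = 2*Phi(z) = 0.137355.
Step 6: alpha = 0.1. fail to reject H0.

W+ = 13, W- = 42, W = min = 13, p = 0.137355, fail to reject H0.


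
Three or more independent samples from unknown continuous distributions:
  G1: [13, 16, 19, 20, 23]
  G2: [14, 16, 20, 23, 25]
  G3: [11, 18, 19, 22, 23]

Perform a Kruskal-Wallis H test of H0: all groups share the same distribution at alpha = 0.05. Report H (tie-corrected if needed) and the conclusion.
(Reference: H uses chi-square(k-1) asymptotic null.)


Step 1: Combine all N = 15 observations and assign midranks.
sorted (value, group, rank): (11,G3,1), (13,G1,2), (14,G2,3), (16,G1,4.5), (16,G2,4.5), (18,G3,6), (19,G1,7.5), (19,G3,7.5), (20,G1,9.5), (20,G2,9.5), (22,G3,11), (23,G1,13), (23,G2,13), (23,G3,13), (25,G2,15)
Step 2: Sum ranks within each group.
R_1 = 36.5 (n_1 = 5)
R_2 = 45 (n_2 = 5)
R_3 = 38.5 (n_3 = 5)
Step 3: H = 12/(N(N+1)) * sum(R_i^2/n_i) - 3(N+1)
     = 12/(15*16) * (36.5^2/5 + 45^2/5 + 38.5^2/5) - 3*16
     = 0.050000 * 967.9 - 48
     = 0.395000.
Step 4: Ties present; correction factor C = 1 - 42/(15^3 - 15) = 0.987500. Corrected H = 0.395000 / 0.987500 = 0.400000.
Step 5: Under H0, H ~ chi^2(2); p-value = 0.818731.
Step 6: alpha = 0.05. fail to reject H0.

H = 0.4000, df = 2, p = 0.818731, fail to reject H0.


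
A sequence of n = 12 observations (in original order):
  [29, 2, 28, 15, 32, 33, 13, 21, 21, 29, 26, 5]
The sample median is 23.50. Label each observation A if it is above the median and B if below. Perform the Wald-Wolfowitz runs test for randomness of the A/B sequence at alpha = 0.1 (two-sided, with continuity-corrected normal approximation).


Step 1: Compute median = 23.50; label A = above, B = below.
Labels in order: ABABAABBBAAB  (n_A = 6, n_B = 6)
Step 2: Count runs R = 8.
Step 3: Under H0 (random ordering), E[R] = 2*n_A*n_B/(n_A+n_B) + 1 = 2*6*6/12 + 1 = 7.0000.
        Var[R] = 2*n_A*n_B*(2*n_A*n_B - n_A - n_B) / ((n_A+n_B)^2 * (n_A+n_B-1)) = 4320/1584 = 2.7273.
        SD[R] = 1.6514.
Step 4: Continuity-corrected z = (R - 0.5 - E[R]) / SD[R] = (8 - 0.5 - 7.0000) / 1.6514 = 0.3028.
Step 5: Two-sided p-value via normal approximation = 2*(1 - Phi(|z|)) = 0.762069.
Step 6: alpha = 0.1. fail to reject H0.

R = 8, z = 0.3028, p = 0.762069, fail to reject H0.


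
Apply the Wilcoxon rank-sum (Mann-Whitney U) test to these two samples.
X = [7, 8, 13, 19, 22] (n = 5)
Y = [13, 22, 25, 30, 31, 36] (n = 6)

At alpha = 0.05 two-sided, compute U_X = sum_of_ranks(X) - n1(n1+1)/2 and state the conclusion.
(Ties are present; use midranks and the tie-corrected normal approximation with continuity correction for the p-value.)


Step 1: Combine and sort all 11 observations; assign midranks.
sorted (value, group): (7,X), (8,X), (13,X), (13,Y), (19,X), (22,X), (22,Y), (25,Y), (30,Y), (31,Y), (36,Y)
ranks: 7->1, 8->2, 13->3.5, 13->3.5, 19->5, 22->6.5, 22->6.5, 25->8, 30->9, 31->10, 36->11
Step 2: Rank sum for X: R1 = 1 + 2 + 3.5 + 5 + 6.5 = 18.
Step 3: U_X = R1 - n1(n1+1)/2 = 18 - 5*6/2 = 18 - 15 = 3.
       U_Y = n1*n2 - U_X = 30 - 3 = 27.
Step 4: Ties are present, so use the tie-corrected normal approximation (with continuity correction) for the p-value.
Step 5: p-value = 0.034926; compare to alpha = 0.05. reject H0.

U_X = 3, p = 0.034926, reject H0 at alpha = 0.05.


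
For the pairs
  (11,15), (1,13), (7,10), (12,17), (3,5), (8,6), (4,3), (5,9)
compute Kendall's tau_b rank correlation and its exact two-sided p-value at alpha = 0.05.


Step 1: Enumerate the 28 unordered pairs (i,j) with i<j and classify each by sign(x_j-x_i) * sign(y_j-y_i).
  (1,2):dx=-10,dy=-2->C; (1,3):dx=-4,dy=-5->C; (1,4):dx=+1,dy=+2->C; (1,5):dx=-8,dy=-10->C
  (1,6):dx=-3,dy=-9->C; (1,7):dx=-7,dy=-12->C; (1,8):dx=-6,dy=-6->C; (2,3):dx=+6,dy=-3->D
  (2,4):dx=+11,dy=+4->C; (2,5):dx=+2,dy=-8->D; (2,6):dx=+7,dy=-7->D; (2,7):dx=+3,dy=-10->D
  (2,8):dx=+4,dy=-4->D; (3,4):dx=+5,dy=+7->C; (3,5):dx=-4,dy=-5->C; (3,6):dx=+1,dy=-4->D
  (3,7):dx=-3,dy=-7->C; (3,8):dx=-2,dy=-1->C; (4,5):dx=-9,dy=-12->C; (4,6):dx=-4,dy=-11->C
  (4,7):dx=-8,dy=-14->C; (4,8):dx=-7,dy=-8->C; (5,6):dx=+5,dy=+1->C; (5,7):dx=+1,dy=-2->D
  (5,8):dx=+2,dy=+4->C; (6,7):dx=-4,dy=-3->C; (6,8):dx=-3,dy=+3->D; (7,8):dx=+1,dy=+6->C
Step 2: C = 20, D = 8, total pairs = 28.
Step 3: tau = (C - D)/(n(n-1)/2) = (20 - 8)/28 = 0.428571.
Step 4: Exact two-sided p-value (enumerate n! = 40320 permutations of y under H0): p = 0.178869.
Step 5: alpha = 0.05. fail to reject H0.

tau_b = 0.4286 (C=20, D=8), p = 0.178869, fail to reject H0.


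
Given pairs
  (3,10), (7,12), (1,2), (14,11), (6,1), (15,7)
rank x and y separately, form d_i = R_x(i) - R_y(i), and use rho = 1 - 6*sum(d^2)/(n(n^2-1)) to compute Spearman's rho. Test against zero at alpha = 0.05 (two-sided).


Step 1: Rank x and y separately (midranks; no ties here).
rank(x): 3->2, 7->4, 1->1, 14->5, 6->3, 15->6
rank(y): 10->4, 12->6, 2->2, 11->5, 1->1, 7->3
Step 2: d_i = R_x(i) - R_y(i); compute d_i^2.
  (2-4)^2=4, (4-6)^2=4, (1-2)^2=1, (5-5)^2=0, (3-1)^2=4, (6-3)^2=9
sum(d^2) = 22.
Step 3: rho = 1 - 6*22 / (6*(6^2 - 1)) = 1 - 132/210 = 0.371429.
Step 4: Under H0, t = rho * sqrt((n-2)/(1-rho^2)) = 0.8001 ~ t(4).
Step 5: Two-sided p-value from the t-distribution with 4 df = 0.468478.
Step 6: alpha = 0.05. fail to reject H0.

rho = 0.3714, p = 0.468478, fail to reject H0 at alpha = 0.05.


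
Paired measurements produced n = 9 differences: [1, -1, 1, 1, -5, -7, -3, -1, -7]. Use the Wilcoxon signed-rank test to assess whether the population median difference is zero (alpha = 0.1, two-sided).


Step 1: Drop any zero differences (none here) and take |d_i|.
|d| = [1, 1, 1, 1, 5, 7, 3, 1, 7]
Step 2: Midrank |d_i| (ties get averaged ranks).
ranks: |1|->3, |1|->3, |1|->3, |1|->3, |5|->7, |7|->8.5, |3|->6, |1|->3, |7|->8.5
Step 3: Attach original signs; sum ranks with positive sign and with negative sign.
W+ = 3 + 3 + 3 = 9
W- = 3 + 7 + 8.5 + 6 + 3 + 8.5 = 36
(Check: W+ + W- = 45 should equal n(n+1)/2 = 45.)
Step 4: Test statistic W = min(W+, W-) = 9.
Step 5: Ties in |d|, so use the tie-corrected normal approximation.
        E[W] = n(n+1)/4 = 9*10/4 = 22.5.
        Tie groups: |d|=1 (t=5), |d|=7 (t=2); sum(t^3 - t) = 126.
        Var[W] = n(n+1)(2n+1)/24 - sum(t^3-t)/48 = 1710/24 - 126/48 = 68.625.
        z = (W - E[W]) / sqrt(Var[W]) = (9 - 22.5) / 8.2840 = -1.6296.
        Two-sided p = 2*Phi(z) = 0.103177.
Step 6: alpha = 0.1. fail to reject H0.

W+ = 9, W- = 36, W = min = 9, p = 0.103177, fail to reject H0.


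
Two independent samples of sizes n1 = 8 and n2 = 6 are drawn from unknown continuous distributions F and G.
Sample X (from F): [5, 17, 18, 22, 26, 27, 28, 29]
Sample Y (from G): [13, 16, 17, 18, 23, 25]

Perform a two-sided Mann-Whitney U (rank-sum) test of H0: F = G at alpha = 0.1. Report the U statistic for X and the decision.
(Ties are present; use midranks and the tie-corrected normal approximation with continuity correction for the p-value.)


Step 1: Combine and sort all 14 observations; assign midranks.
sorted (value, group): (5,X), (13,Y), (16,Y), (17,X), (17,Y), (18,X), (18,Y), (22,X), (23,Y), (25,Y), (26,X), (27,X), (28,X), (29,X)
ranks: 5->1, 13->2, 16->3, 17->4.5, 17->4.5, 18->6.5, 18->6.5, 22->8, 23->9, 25->10, 26->11, 27->12, 28->13, 29->14
Step 2: Rank sum for X: R1 = 1 + 4.5 + 6.5 + 8 + 11 + 12 + 13 + 14 = 70.
Step 3: U_X = R1 - n1(n1+1)/2 = 70 - 8*9/2 = 70 - 36 = 34.
       U_Y = n1*n2 - U_X = 48 - 34 = 14.
Step 4: Ties are present, so use the tie-corrected normal approximation (with continuity correction) for the p-value.
Step 5: p-value = 0.219016; compare to alpha = 0.1. fail to reject H0.

U_X = 34, p = 0.219016, fail to reject H0 at alpha = 0.1.


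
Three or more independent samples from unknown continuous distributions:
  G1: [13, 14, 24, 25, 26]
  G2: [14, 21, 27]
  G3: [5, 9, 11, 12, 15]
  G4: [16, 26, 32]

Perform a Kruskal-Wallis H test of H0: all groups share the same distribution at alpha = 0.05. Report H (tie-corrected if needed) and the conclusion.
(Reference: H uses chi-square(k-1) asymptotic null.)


Step 1: Combine all N = 16 observations and assign midranks.
sorted (value, group, rank): (5,G3,1), (9,G3,2), (11,G3,3), (12,G3,4), (13,G1,5), (14,G1,6.5), (14,G2,6.5), (15,G3,8), (16,G4,9), (21,G2,10), (24,G1,11), (25,G1,12), (26,G1,13.5), (26,G4,13.5), (27,G2,15), (32,G4,16)
Step 2: Sum ranks within each group.
R_1 = 48 (n_1 = 5)
R_2 = 31.5 (n_2 = 3)
R_3 = 18 (n_3 = 5)
R_4 = 38.5 (n_4 = 3)
Step 3: H = 12/(N(N+1)) * sum(R_i^2/n_i) - 3(N+1)
     = 12/(16*17) * (48^2/5 + 31.5^2/3 + 18^2/5 + 38.5^2/3) - 3*17
     = 0.044118 * 1350.43 - 51
     = 8.577941.
Step 4: Ties present; correction factor C = 1 - 12/(16^3 - 16) = 0.997059. Corrected H = 8.577941 / 0.997059 = 8.603245.
Step 5: Under H0, H ~ chi^2(3); p-value = 0.035059.
Step 6: alpha = 0.05. reject H0.

H = 8.6032, df = 3, p = 0.035059, reject H0.


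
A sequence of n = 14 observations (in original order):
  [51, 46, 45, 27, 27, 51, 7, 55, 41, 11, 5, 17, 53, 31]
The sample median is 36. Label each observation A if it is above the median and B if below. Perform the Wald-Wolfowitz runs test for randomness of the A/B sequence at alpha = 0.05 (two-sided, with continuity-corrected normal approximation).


Step 1: Compute median = 36; label A = above, B = below.
Labels in order: AAABBABAABBBAB  (n_A = 7, n_B = 7)
Step 2: Count runs R = 8.
Step 3: Under H0 (random ordering), E[R] = 2*n_A*n_B/(n_A+n_B) + 1 = 2*7*7/14 + 1 = 8.0000.
        Var[R] = 2*n_A*n_B*(2*n_A*n_B - n_A - n_B) / ((n_A+n_B)^2 * (n_A+n_B-1)) = 8232/2548 = 3.2308.
        SD[R] = 1.7974.
Step 4: R = E[R], so z = 0 with no continuity correction.
Step 5: Two-sided p-value via normal approximation = 2*(1 - Phi(|z|)) = 1.000000.
Step 6: alpha = 0.05. fail to reject H0.

R = 8, z = 0.0000, p = 1.000000, fail to reject H0.


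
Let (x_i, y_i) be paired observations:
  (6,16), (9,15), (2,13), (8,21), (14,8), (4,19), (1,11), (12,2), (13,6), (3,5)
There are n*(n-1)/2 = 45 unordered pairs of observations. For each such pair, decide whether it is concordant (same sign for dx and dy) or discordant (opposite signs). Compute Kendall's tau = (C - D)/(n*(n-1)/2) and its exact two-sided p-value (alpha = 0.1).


Step 1: Enumerate the 45 unordered pairs (i,j) with i<j and classify each by sign(x_j-x_i) * sign(y_j-y_i).
  (1,2):dx=+3,dy=-1->D; (1,3):dx=-4,dy=-3->C; (1,4):dx=+2,dy=+5->C; (1,5):dx=+8,dy=-8->D
  (1,6):dx=-2,dy=+3->D; (1,7):dx=-5,dy=-5->C; (1,8):dx=+6,dy=-14->D; (1,9):dx=+7,dy=-10->D
  (1,10):dx=-3,dy=-11->C; (2,3):dx=-7,dy=-2->C; (2,4):dx=-1,dy=+6->D; (2,5):dx=+5,dy=-7->D
  (2,6):dx=-5,dy=+4->D; (2,7):dx=-8,dy=-4->C; (2,8):dx=+3,dy=-13->D; (2,9):dx=+4,dy=-9->D
  (2,10):dx=-6,dy=-10->C; (3,4):dx=+6,dy=+8->C; (3,5):dx=+12,dy=-5->D; (3,6):dx=+2,dy=+6->C
  (3,7):dx=-1,dy=-2->C; (3,8):dx=+10,dy=-11->D; (3,9):dx=+11,dy=-7->D; (3,10):dx=+1,dy=-8->D
  (4,5):dx=+6,dy=-13->D; (4,6):dx=-4,dy=-2->C; (4,7):dx=-7,dy=-10->C; (4,8):dx=+4,dy=-19->D
  (4,9):dx=+5,dy=-15->D; (4,10):dx=-5,dy=-16->C; (5,6):dx=-10,dy=+11->D; (5,7):dx=-13,dy=+3->D
  (5,8):dx=-2,dy=-6->C; (5,9):dx=-1,dy=-2->C; (5,10):dx=-11,dy=-3->C; (6,7):dx=-3,dy=-8->C
  (6,8):dx=+8,dy=-17->D; (6,9):dx=+9,dy=-13->D; (6,10):dx=-1,dy=-14->C; (7,8):dx=+11,dy=-9->D
  (7,9):dx=+12,dy=-5->D; (7,10):dx=+2,dy=-6->D; (8,9):dx=+1,dy=+4->C; (8,10):dx=-9,dy=+3->D
  (9,10):dx=-10,dy=-1->C
Step 2: C = 20, D = 25, total pairs = 45.
Step 3: tau = (C - D)/(n(n-1)/2) = (20 - 25)/45 = -0.111111.
Step 4: Exact two-sided p-value (enumerate n! = 3628800 permutations of y under H0): p = 0.727490.
Step 5: alpha = 0.1. fail to reject H0.

tau_b = -0.1111 (C=20, D=25), p = 0.727490, fail to reject H0.


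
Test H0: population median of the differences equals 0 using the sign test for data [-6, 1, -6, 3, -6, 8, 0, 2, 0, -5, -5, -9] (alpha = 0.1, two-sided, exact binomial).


Step 1: Discard zero differences. Original n = 12; n_eff = number of nonzero differences = 10.
Nonzero differences (with sign): -6, +1, -6, +3, -6, +8, +2, -5, -5, -9
Step 2: Count signs: positive = 4, negative = 6.
Step 3: Under H0: P(positive) = 0.5, so the number of positives S ~ Bin(10, 0.5).
Step 4: Two-sided exact p-value = sum of Bin(10,0.5) probabilities at or below the observed probability = 0.753906.
Step 5: alpha = 0.1. fail to reject H0.

n_eff = 10, pos = 4, neg = 6, p = 0.753906, fail to reject H0.


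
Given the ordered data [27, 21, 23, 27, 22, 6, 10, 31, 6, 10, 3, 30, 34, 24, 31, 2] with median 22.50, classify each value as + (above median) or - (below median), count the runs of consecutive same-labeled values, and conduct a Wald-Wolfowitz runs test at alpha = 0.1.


Step 1: Compute median = 22.50; label A = above, B = below.
Labels in order: ABAABBBABBBAAAAB  (n_A = 8, n_B = 8)
Step 2: Count runs R = 8.
Step 3: Under H0 (random ordering), E[R] = 2*n_A*n_B/(n_A+n_B) + 1 = 2*8*8/16 + 1 = 9.0000.
        Var[R] = 2*n_A*n_B*(2*n_A*n_B - n_A - n_B) / ((n_A+n_B)^2 * (n_A+n_B-1)) = 14336/3840 = 3.7333.
        SD[R] = 1.9322.
Step 4: Continuity-corrected z = (R + 0.5 - E[R]) / SD[R] = (8 + 0.5 - 9.0000) / 1.9322 = -0.2588.
Step 5: Two-sided p-value via normal approximation = 2*(1 - Phi(|z|)) = 0.795809.
Step 6: alpha = 0.1. fail to reject H0.

R = 8, z = -0.2588, p = 0.795809, fail to reject H0.


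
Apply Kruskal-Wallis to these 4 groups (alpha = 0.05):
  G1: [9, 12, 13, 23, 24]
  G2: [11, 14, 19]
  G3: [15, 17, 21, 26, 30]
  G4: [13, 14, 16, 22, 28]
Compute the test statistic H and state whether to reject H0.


Step 1: Combine all N = 18 observations and assign midranks.
sorted (value, group, rank): (9,G1,1), (11,G2,2), (12,G1,3), (13,G1,4.5), (13,G4,4.5), (14,G2,6.5), (14,G4,6.5), (15,G3,8), (16,G4,9), (17,G3,10), (19,G2,11), (21,G3,12), (22,G4,13), (23,G1,14), (24,G1,15), (26,G3,16), (28,G4,17), (30,G3,18)
Step 2: Sum ranks within each group.
R_1 = 37.5 (n_1 = 5)
R_2 = 19.5 (n_2 = 3)
R_3 = 64 (n_3 = 5)
R_4 = 50 (n_4 = 5)
Step 3: H = 12/(N(N+1)) * sum(R_i^2/n_i) - 3(N+1)
     = 12/(18*19) * (37.5^2/5 + 19.5^2/3 + 64^2/5 + 50^2/5) - 3*19
     = 0.035088 * 1727.2 - 57
     = 3.603509.
Step 4: Ties present; correction factor C = 1 - 12/(18^3 - 18) = 0.997936. Corrected H = 3.603509 / 0.997936 = 3.610962.
Step 5: Under H0, H ~ chi^2(3); p-value = 0.306653.
Step 6: alpha = 0.05. fail to reject H0.

H = 3.6110, df = 3, p = 0.306653, fail to reject H0.


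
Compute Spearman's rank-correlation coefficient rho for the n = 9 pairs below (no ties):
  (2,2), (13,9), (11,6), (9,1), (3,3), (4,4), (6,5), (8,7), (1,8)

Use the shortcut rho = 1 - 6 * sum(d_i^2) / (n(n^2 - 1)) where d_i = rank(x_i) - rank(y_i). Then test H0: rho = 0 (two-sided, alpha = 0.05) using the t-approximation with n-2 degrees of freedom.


Step 1: Rank x and y separately (midranks; no ties here).
rank(x): 2->2, 13->9, 11->8, 9->7, 3->3, 4->4, 6->5, 8->6, 1->1
rank(y): 2->2, 9->9, 6->6, 1->1, 3->3, 4->4, 5->5, 7->7, 8->8
Step 2: d_i = R_x(i) - R_y(i); compute d_i^2.
  (2-2)^2=0, (9-9)^2=0, (8-6)^2=4, (7-1)^2=36, (3-3)^2=0, (4-4)^2=0, (5-5)^2=0, (6-7)^2=1, (1-8)^2=49
sum(d^2) = 90.
Step 3: rho = 1 - 6*90 / (9*(9^2 - 1)) = 1 - 540/720 = 0.250000.
Step 4: Under H0, t = rho * sqrt((n-2)/(1-rho^2)) = 0.6831 ~ t(7).
Step 5: Two-sided p-value from the t-distribution with 7 df = 0.516490.
Step 6: alpha = 0.05. fail to reject H0.

rho = 0.2500, p = 0.516490, fail to reject H0 at alpha = 0.05.


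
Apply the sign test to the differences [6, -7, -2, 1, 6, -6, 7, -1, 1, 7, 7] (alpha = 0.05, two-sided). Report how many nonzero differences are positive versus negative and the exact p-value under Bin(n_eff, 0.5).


Step 1: Discard zero differences. Original n = 11; n_eff = number of nonzero differences = 11.
Nonzero differences (with sign): +6, -7, -2, +1, +6, -6, +7, -1, +1, +7, +7
Step 2: Count signs: positive = 7, negative = 4.
Step 3: Under H0: P(positive) = 0.5, so the number of positives S ~ Bin(11, 0.5).
Step 4: Two-sided exact p-value = sum of Bin(11,0.5) probabilities at or below the observed probability = 0.548828.
Step 5: alpha = 0.05. fail to reject H0.

n_eff = 11, pos = 7, neg = 4, p = 0.548828, fail to reject H0.


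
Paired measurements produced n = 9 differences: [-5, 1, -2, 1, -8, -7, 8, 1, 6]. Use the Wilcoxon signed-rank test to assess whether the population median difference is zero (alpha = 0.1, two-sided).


Step 1: Drop any zero differences (none here) and take |d_i|.
|d| = [5, 1, 2, 1, 8, 7, 8, 1, 6]
Step 2: Midrank |d_i| (ties get averaged ranks).
ranks: |5|->5, |1|->2, |2|->4, |1|->2, |8|->8.5, |7|->7, |8|->8.5, |1|->2, |6|->6
Step 3: Attach original signs; sum ranks with positive sign and with negative sign.
W+ = 2 + 2 + 8.5 + 2 + 6 = 20.5
W- = 5 + 4 + 8.5 + 7 = 24.5
(Check: W+ + W- = 45 should equal n(n+1)/2 = 45.)
Step 4: Test statistic W = min(W+, W-) = 20.5.
Step 5: Ties in |d|, so use the tie-corrected normal approximation.
        E[W] = n(n+1)/4 = 9*10/4 = 22.5.
        Tie groups: |d|=1 (t=3), |d|=8 (t=2); sum(t^3 - t) = 30.
        Var[W] = n(n+1)(2n+1)/24 - sum(t^3-t)/48 = 1710/24 - 30/48 = 70.625.
        z = (W - E[W]) / sqrt(Var[W]) = (20.5 - 22.5) / 8.4039 = -0.2380.
        Two-sided p = 2*Phi(z) = 0.811892.
Step 6: alpha = 0.1. fail to reject H0.

W+ = 20.5, W- = 24.5, W = min = 20.5, p = 0.811892, fail to reject H0.


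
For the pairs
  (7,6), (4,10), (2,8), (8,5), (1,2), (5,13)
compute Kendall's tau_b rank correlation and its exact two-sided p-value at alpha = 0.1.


Step 1: Enumerate the 15 unordered pairs (i,j) with i<j and classify each by sign(x_j-x_i) * sign(y_j-y_i).
  (1,2):dx=-3,dy=+4->D; (1,3):dx=-5,dy=+2->D; (1,4):dx=+1,dy=-1->D; (1,5):dx=-6,dy=-4->C
  (1,6):dx=-2,dy=+7->D; (2,3):dx=-2,dy=-2->C; (2,4):dx=+4,dy=-5->D; (2,5):dx=-3,dy=-8->C
  (2,6):dx=+1,dy=+3->C; (3,4):dx=+6,dy=-3->D; (3,5):dx=-1,dy=-6->C; (3,6):dx=+3,dy=+5->C
  (4,5):dx=-7,dy=-3->C; (4,6):dx=-3,dy=+8->D; (5,6):dx=+4,dy=+11->C
Step 2: C = 8, D = 7, total pairs = 15.
Step 3: tau = (C - D)/(n(n-1)/2) = (8 - 7)/15 = 0.066667.
Step 4: Exact two-sided p-value (enumerate n! = 720 permutations of y under H0): p = 1.000000.
Step 5: alpha = 0.1. fail to reject H0.

tau_b = 0.0667 (C=8, D=7), p = 1.000000, fail to reject H0.


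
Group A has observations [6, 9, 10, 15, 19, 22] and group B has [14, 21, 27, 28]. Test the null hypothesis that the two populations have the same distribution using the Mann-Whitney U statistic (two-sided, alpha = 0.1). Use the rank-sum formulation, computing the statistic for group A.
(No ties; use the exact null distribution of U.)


Step 1: Combine and sort all 10 observations; assign midranks.
sorted (value, group): (6,X), (9,X), (10,X), (14,Y), (15,X), (19,X), (21,Y), (22,X), (27,Y), (28,Y)
ranks: 6->1, 9->2, 10->3, 14->4, 15->5, 19->6, 21->7, 22->8, 27->9, 28->10
Step 2: Rank sum for X: R1 = 1 + 2 + 3 + 5 + 6 + 8 = 25.
Step 3: U_X = R1 - n1(n1+1)/2 = 25 - 6*7/2 = 25 - 21 = 4.
       U_Y = n1*n2 - U_X = 24 - 4 = 20.
Step 4: No ties, so the exact null distribution of U (based on enumerating the C(10,6) = 210 equally likely rank assignments) gives the two-sided p-value.
Step 5: p-value = 0.114286; compare to alpha = 0.1. fail to reject H0.

U_X = 4, p = 0.114286, fail to reject H0 at alpha = 0.1.


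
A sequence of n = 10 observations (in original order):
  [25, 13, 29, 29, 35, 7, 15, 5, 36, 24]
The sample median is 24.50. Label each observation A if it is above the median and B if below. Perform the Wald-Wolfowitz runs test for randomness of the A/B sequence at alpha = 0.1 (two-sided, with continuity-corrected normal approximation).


Step 1: Compute median = 24.50; label A = above, B = below.
Labels in order: ABAAABBBAB  (n_A = 5, n_B = 5)
Step 2: Count runs R = 6.
Step 3: Under H0 (random ordering), E[R] = 2*n_A*n_B/(n_A+n_B) + 1 = 2*5*5/10 + 1 = 6.0000.
        Var[R] = 2*n_A*n_B*(2*n_A*n_B - n_A - n_B) / ((n_A+n_B)^2 * (n_A+n_B-1)) = 2000/900 = 2.2222.
        SD[R] = 1.4907.
Step 4: R = E[R], so z = 0 with no continuity correction.
Step 5: Two-sided p-value via normal approximation = 2*(1 - Phi(|z|)) = 1.000000.
Step 6: alpha = 0.1. fail to reject H0.

R = 6, z = 0.0000, p = 1.000000, fail to reject H0.


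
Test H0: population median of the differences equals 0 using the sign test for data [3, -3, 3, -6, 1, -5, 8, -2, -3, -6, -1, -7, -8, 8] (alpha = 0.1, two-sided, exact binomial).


Step 1: Discard zero differences. Original n = 14; n_eff = number of nonzero differences = 14.
Nonzero differences (with sign): +3, -3, +3, -6, +1, -5, +8, -2, -3, -6, -1, -7, -8, +8
Step 2: Count signs: positive = 5, negative = 9.
Step 3: Under H0: P(positive) = 0.5, so the number of positives S ~ Bin(14, 0.5).
Step 4: Two-sided exact p-value = sum of Bin(14,0.5) probabilities at or below the observed probability = 0.423950.
Step 5: alpha = 0.1. fail to reject H0.

n_eff = 14, pos = 5, neg = 9, p = 0.423950, fail to reject H0.


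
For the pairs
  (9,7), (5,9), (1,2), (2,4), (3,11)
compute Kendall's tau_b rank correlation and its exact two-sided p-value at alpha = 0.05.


Step 1: Enumerate the 10 unordered pairs (i,j) with i<j and classify each by sign(x_j-x_i) * sign(y_j-y_i).
  (1,2):dx=-4,dy=+2->D; (1,3):dx=-8,dy=-5->C; (1,4):dx=-7,dy=-3->C; (1,5):dx=-6,dy=+4->D
  (2,3):dx=-4,dy=-7->C; (2,4):dx=-3,dy=-5->C; (2,5):dx=-2,dy=+2->D; (3,4):dx=+1,dy=+2->C
  (3,5):dx=+2,dy=+9->C; (4,5):dx=+1,dy=+7->C
Step 2: C = 7, D = 3, total pairs = 10.
Step 3: tau = (C - D)/(n(n-1)/2) = (7 - 3)/10 = 0.400000.
Step 4: Exact two-sided p-value (enumerate n! = 120 permutations of y under H0): p = 0.483333.
Step 5: alpha = 0.05. fail to reject H0.

tau_b = 0.4000 (C=7, D=3), p = 0.483333, fail to reject H0.


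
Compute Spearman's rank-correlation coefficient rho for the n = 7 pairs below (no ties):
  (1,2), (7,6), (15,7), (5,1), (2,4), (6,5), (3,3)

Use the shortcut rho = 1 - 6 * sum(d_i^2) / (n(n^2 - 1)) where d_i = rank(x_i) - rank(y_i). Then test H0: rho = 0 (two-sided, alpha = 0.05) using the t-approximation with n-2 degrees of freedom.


Step 1: Rank x and y separately (midranks; no ties here).
rank(x): 1->1, 7->6, 15->7, 5->4, 2->2, 6->5, 3->3
rank(y): 2->2, 6->6, 7->7, 1->1, 4->4, 5->5, 3->3
Step 2: d_i = R_x(i) - R_y(i); compute d_i^2.
  (1-2)^2=1, (6-6)^2=0, (7-7)^2=0, (4-1)^2=9, (2-4)^2=4, (5-5)^2=0, (3-3)^2=0
sum(d^2) = 14.
Step 3: rho = 1 - 6*14 / (7*(7^2 - 1)) = 1 - 84/336 = 0.750000.
Step 4: Under H0, t = rho * sqrt((n-2)/(1-rho^2)) = 2.5355 ~ t(5).
Step 5: Two-sided p-value from the t-distribution with 5 df = 0.052181.
Step 6: alpha = 0.05. fail to reject H0.

rho = 0.7500, p = 0.052181, fail to reject H0 at alpha = 0.05.


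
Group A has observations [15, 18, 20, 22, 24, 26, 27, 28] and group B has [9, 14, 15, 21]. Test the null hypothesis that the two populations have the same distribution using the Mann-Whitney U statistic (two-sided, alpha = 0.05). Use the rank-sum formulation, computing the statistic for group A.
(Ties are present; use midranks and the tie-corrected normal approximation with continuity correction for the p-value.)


Step 1: Combine and sort all 12 observations; assign midranks.
sorted (value, group): (9,Y), (14,Y), (15,X), (15,Y), (18,X), (20,X), (21,Y), (22,X), (24,X), (26,X), (27,X), (28,X)
ranks: 9->1, 14->2, 15->3.5, 15->3.5, 18->5, 20->6, 21->7, 22->8, 24->9, 26->10, 27->11, 28->12
Step 2: Rank sum for X: R1 = 3.5 + 5 + 6 + 8 + 9 + 10 + 11 + 12 = 64.5.
Step 3: U_X = R1 - n1(n1+1)/2 = 64.5 - 8*9/2 = 64.5 - 36 = 28.5.
       U_Y = n1*n2 - U_X = 32 - 28.5 = 3.5.
Step 4: Ties are present, so use the tie-corrected normal approximation (with continuity correction) for the p-value.
Step 5: p-value = 0.041184; compare to alpha = 0.05. reject H0.

U_X = 28.5, p = 0.041184, reject H0 at alpha = 0.05.


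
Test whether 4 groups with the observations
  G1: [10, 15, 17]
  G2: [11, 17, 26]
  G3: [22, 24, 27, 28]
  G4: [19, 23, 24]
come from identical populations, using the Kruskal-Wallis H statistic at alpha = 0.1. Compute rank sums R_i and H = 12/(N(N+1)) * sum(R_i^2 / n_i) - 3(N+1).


Step 1: Combine all N = 13 observations and assign midranks.
sorted (value, group, rank): (10,G1,1), (11,G2,2), (15,G1,3), (17,G1,4.5), (17,G2,4.5), (19,G4,6), (22,G3,7), (23,G4,8), (24,G3,9.5), (24,G4,9.5), (26,G2,11), (27,G3,12), (28,G3,13)
Step 2: Sum ranks within each group.
R_1 = 8.5 (n_1 = 3)
R_2 = 17.5 (n_2 = 3)
R_3 = 41.5 (n_3 = 4)
R_4 = 23.5 (n_4 = 3)
Step 3: H = 12/(N(N+1)) * sum(R_i^2/n_i) - 3(N+1)
     = 12/(13*14) * (8.5^2/3 + 17.5^2/3 + 41.5^2/4 + 23.5^2/3) - 3*14
     = 0.065934 * 740.812 - 42
     = 6.844780.
Step 4: Ties present; correction factor C = 1 - 12/(13^3 - 13) = 0.994505. Corrected H = 6.844780 / 0.994505 = 6.882597.
Step 5: Under H0, H ~ chi^2(3); p-value = 0.075735.
Step 6: alpha = 0.1. reject H0.

H = 6.8826, df = 3, p = 0.075735, reject H0.


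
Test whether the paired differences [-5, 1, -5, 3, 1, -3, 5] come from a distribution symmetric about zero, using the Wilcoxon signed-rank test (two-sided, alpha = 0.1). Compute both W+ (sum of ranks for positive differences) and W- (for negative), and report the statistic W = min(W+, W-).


Step 1: Drop any zero differences (none here) and take |d_i|.
|d| = [5, 1, 5, 3, 1, 3, 5]
Step 2: Midrank |d_i| (ties get averaged ranks).
ranks: |5|->6, |1|->1.5, |5|->6, |3|->3.5, |1|->1.5, |3|->3.5, |5|->6
Step 3: Attach original signs; sum ranks with positive sign and with negative sign.
W+ = 1.5 + 3.5 + 1.5 + 6 = 12.5
W- = 6 + 6 + 3.5 = 15.5
(Check: W+ + W- = 28 should equal n(n+1)/2 = 28.)
Step 4: Test statistic W = min(W+, W-) = 12.5.
Step 5: Ties in |d|, so use the tie-corrected normal approximation.
        E[W] = n(n+1)/4 = 7*8/4 = 14.
        Tie groups: |d|=1 (t=2), |d|=3 (t=2), |d|=5 (t=3); sum(t^3 - t) = 36.
        Var[W] = n(n+1)(2n+1)/24 - sum(t^3-t)/48 = 840/24 - 36/48 = 34.25.
        z = (W - E[W]) / sqrt(Var[W]) = (12.5 - 14) / 5.8523 = -0.2563.
        Two-sided p = 2*Phi(z) = 0.797714.
Step 6: alpha = 0.1. fail to reject H0.

W+ = 12.5, W- = 15.5, W = min = 12.5, p = 0.797714, fail to reject H0.


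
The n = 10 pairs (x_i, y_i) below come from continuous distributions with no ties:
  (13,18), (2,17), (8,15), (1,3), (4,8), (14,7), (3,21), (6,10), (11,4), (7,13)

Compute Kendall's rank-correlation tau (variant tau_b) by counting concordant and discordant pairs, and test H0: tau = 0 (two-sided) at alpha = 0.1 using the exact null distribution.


Step 1: Enumerate the 45 unordered pairs (i,j) with i<j and classify each by sign(x_j-x_i) * sign(y_j-y_i).
  (1,2):dx=-11,dy=-1->C; (1,3):dx=-5,dy=-3->C; (1,4):dx=-12,dy=-15->C; (1,5):dx=-9,dy=-10->C
  (1,6):dx=+1,dy=-11->D; (1,7):dx=-10,dy=+3->D; (1,8):dx=-7,dy=-8->C; (1,9):dx=-2,dy=-14->C
  (1,10):dx=-6,dy=-5->C; (2,3):dx=+6,dy=-2->D; (2,4):dx=-1,dy=-14->C; (2,5):dx=+2,dy=-9->D
  (2,6):dx=+12,dy=-10->D; (2,7):dx=+1,dy=+4->C; (2,8):dx=+4,dy=-7->D; (2,9):dx=+9,dy=-13->D
  (2,10):dx=+5,dy=-4->D; (3,4):dx=-7,dy=-12->C; (3,5):dx=-4,dy=-7->C; (3,6):dx=+6,dy=-8->D
  (3,7):dx=-5,dy=+6->D; (3,8):dx=-2,dy=-5->C; (3,9):dx=+3,dy=-11->D; (3,10):dx=-1,dy=-2->C
  (4,5):dx=+3,dy=+5->C; (4,6):dx=+13,dy=+4->C; (4,7):dx=+2,dy=+18->C; (4,8):dx=+5,dy=+7->C
  (4,9):dx=+10,dy=+1->C; (4,10):dx=+6,dy=+10->C; (5,6):dx=+10,dy=-1->D; (5,7):dx=-1,dy=+13->D
  (5,8):dx=+2,dy=+2->C; (5,9):dx=+7,dy=-4->D; (5,10):dx=+3,dy=+5->C; (6,7):dx=-11,dy=+14->D
  (6,8):dx=-8,dy=+3->D; (6,9):dx=-3,dy=-3->C; (6,10):dx=-7,dy=+6->D; (7,8):dx=+3,dy=-11->D
  (7,9):dx=+8,dy=-17->D; (7,10):dx=+4,dy=-8->D; (8,9):dx=+5,dy=-6->D; (8,10):dx=+1,dy=+3->C
  (9,10):dx=-4,dy=+9->D
Step 2: C = 23, D = 22, total pairs = 45.
Step 3: tau = (C - D)/(n(n-1)/2) = (23 - 22)/45 = 0.022222.
Step 4: Exact two-sided p-value (enumerate n! = 3628800 permutations of y under H0): p = 1.000000.
Step 5: alpha = 0.1. fail to reject H0.

tau_b = 0.0222 (C=23, D=22), p = 1.000000, fail to reject H0.


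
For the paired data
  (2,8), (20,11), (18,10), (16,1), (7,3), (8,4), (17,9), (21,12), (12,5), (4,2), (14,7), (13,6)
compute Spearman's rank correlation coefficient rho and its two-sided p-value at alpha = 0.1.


Step 1: Rank x and y separately (midranks; no ties here).
rank(x): 2->1, 20->11, 18->10, 16->8, 7->3, 8->4, 17->9, 21->12, 12->5, 4->2, 14->7, 13->6
rank(y): 8->8, 11->11, 10->10, 1->1, 3->3, 4->4, 9->9, 12->12, 5->5, 2->2, 7->7, 6->6
Step 2: d_i = R_x(i) - R_y(i); compute d_i^2.
  (1-8)^2=49, (11-11)^2=0, (10-10)^2=0, (8-1)^2=49, (3-3)^2=0, (4-4)^2=0, (9-9)^2=0, (12-12)^2=0, (5-5)^2=0, (2-2)^2=0, (7-7)^2=0, (6-6)^2=0
sum(d^2) = 98.
Step 3: rho = 1 - 6*98 / (12*(12^2 - 1)) = 1 - 588/1716 = 0.657343.
Step 4: Under H0, t = rho * sqrt((n-2)/(1-rho^2)) = 2.7584 ~ t(10).
Step 5: Two-sided p-value from the t-distribution with 10 df = 0.020185.
Step 6: alpha = 0.1. reject H0.

rho = 0.6573, p = 0.020185, reject H0 at alpha = 0.1.


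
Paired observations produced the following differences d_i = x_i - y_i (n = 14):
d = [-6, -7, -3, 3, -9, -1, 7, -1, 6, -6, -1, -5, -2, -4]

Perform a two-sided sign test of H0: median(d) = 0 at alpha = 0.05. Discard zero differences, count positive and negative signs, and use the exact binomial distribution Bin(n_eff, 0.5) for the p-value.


Step 1: Discard zero differences. Original n = 14; n_eff = number of nonzero differences = 14.
Nonzero differences (with sign): -6, -7, -3, +3, -9, -1, +7, -1, +6, -6, -1, -5, -2, -4
Step 2: Count signs: positive = 3, negative = 11.
Step 3: Under H0: P(positive) = 0.5, so the number of positives S ~ Bin(14, 0.5).
Step 4: Two-sided exact p-value = sum of Bin(14,0.5) probabilities at or below the observed probability = 0.057373.
Step 5: alpha = 0.05. fail to reject H0.

n_eff = 14, pos = 3, neg = 11, p = 0.057373, fail to reject H0.


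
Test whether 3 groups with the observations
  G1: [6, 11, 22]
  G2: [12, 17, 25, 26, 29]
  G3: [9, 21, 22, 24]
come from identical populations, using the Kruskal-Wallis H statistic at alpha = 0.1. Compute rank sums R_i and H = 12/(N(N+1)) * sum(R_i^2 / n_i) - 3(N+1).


Step 1: Combine all N = 12 observations and assign midranks.
sorted (value, group, rank): (6,G1,1), (9,G3,2), (11,G1,3), (12,G2,4), (17,G2,5), (21,G3,6), (22,G1,7.5), (22,G3,7.5), (24,G3,9), (25,G2,10), (26,G2,11), (29,G2,12)
Step 2: Sum ranks within each group.
R_1 = 11.5 (n_1 = 3)
R_2 = 42 (n_2 = 5)
R_3 = 24.5 (n_3 = 4)
Step 3: H = 12/(N(N+1)) * sum(R_i^2/n_i) - 3(N+1)
     = 12/(12*13) * (11.5^2/3 + 42^2/5 + 24.5^2/4) - 3*13
     = 0.076923 * 546.946 - 39
     = 3.072756.
Step 4: Ties present; correction factor C = 1 - 6/(12^3 - 12) = 0.996503. Corrected H = 3.072756 / 0.996503 = 3.083538.
Step 5: Under H0, H ~ chi^2(2); p-value = 0.214002.
Step 6: alpha = 0.1. fail to reject H0.

H = 3.0835, df = 2, p = 0.214002, fail to reject H0.
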